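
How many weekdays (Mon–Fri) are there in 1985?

1 January 1985 is a Tuesday.
That's 365 days from start to end, counting both.
365 = 7 × 52 + 1, so there are 52 full weeks plus 1 extra day.
Each full week contributes 5 weekdays (Mon–Fri): 52 × 5 = 260.
The 1 extra day is Tue — 1 of them qualifies.
Total: 260 + 1 = 261.

261 weekdays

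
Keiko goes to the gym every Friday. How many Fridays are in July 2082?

5

1 July 2082 is a Wednesday.
From 1 July 2082 to 31 July 2082 is 31 days inclusive.
31 = 7 × 4 + 3, so there are 4 full weeks plus 3 extra days.
Each full week contributes one Friday: 4 so far.
The 3 extra days are Wed, Thu, Fri — 1 of them qualifies.
Total: 4 + 1 = 5.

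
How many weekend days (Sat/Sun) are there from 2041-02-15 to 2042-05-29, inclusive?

2041-02-15 is a Friday.
The range spans 469 days (inclusive of both endpoints).
469 = 7 × 67, so the span is exactly 67 full weeks.
Each full week contributes 2 weekend days (Sat, Sun): 67 × 2 = 134.
Total: 134.

134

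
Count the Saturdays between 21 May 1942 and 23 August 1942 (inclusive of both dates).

21 May 1942 is a Thursday.
From 21 May 1942 to 23 August 1942 is 95 days inclusive.
95 = 7 × 13 + 4, so there are 13 full weeks plus 4 extra days.
Each full week contributes one Saturday: 13 so far.
The 4 extra days are Thursday, Friday, Saturday, Sunday — 1 of them qualifies.
Total: 13 + 1 = 14.

14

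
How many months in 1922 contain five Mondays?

4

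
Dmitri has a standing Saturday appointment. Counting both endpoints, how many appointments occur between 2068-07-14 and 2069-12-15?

75

2068-07-14 is a Saturday.
That's 520 days from start to end, counting both.
520 = 7 × 74 + 2, so there are 74 full weeks plus 2 extra days.
Each full week contributes one Saturday: 74 so far.
The 2 extra days are Sat, Sun — 1 of them qualifies.
Total: 74 + 1 = 75.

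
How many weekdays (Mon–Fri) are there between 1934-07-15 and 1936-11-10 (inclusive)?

607 weekdays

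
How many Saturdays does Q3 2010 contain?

13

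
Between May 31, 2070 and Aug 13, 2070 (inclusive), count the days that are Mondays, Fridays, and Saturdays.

32

May 31, 2070 is a Saturday.
From May 31, 2070 to Aug 13, 2070 is 75 days inclusive.
75 = 7 × 10 + 5, so there are 10 full weeks plus 5 extra days.
Each full week contributes 3 days from the set (Mon, Fri, Sat): 10 × 3 = 30.
The 5 extra days are Saturday, Sunday, Monday, Tuesday, Wednesday — 2 of them qualify.
Total: 30 + 2 = 32.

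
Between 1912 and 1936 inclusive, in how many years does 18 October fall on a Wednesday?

Day of week of October 18 in each year:
1912: Fri, 1913: Sat, 1914: Sun, 1915: Mon, 1916: Wed ✓, 1917: Thu, 1918: Fri, 1919: Sat, 1920: Mon, 1921: Tue, 1922: Wed ✓, 1923: Thu, 1924: Sat, 1925: Sun, 1926: Mon, 1927: Tue, 1928: Thu, 1929: Fri, 1930: Sat, 1931: Sun, 1932: Tue, 1933: Wed ✓, 1934: Thu, 1935: Fri, 1936: Sun
Wednesdays: 1916, 1922, 1933.

3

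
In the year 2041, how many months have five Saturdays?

A month has five Saturdays exactly when Saturday falls within its first (length − 28) days.
Jan: 31 days, starts Tue → 5 of Tue, Wed, Thu
Feb: 28 days, starts Fri → 5 of (none)
Mar: 31 days, starts Fri → 5 of Fri, Sat, Sun ✓
Apr: 30 days, starts Mon → 5 of Mon, Tue
May: 31 days, starts Wed → 5 of Wed, Thu, Fri
Jun: 30 days, starts Sat → 5 of Sat, Sun ✓
Jul: 31 days, starts Mon → 5 of Mon, Tue, Wed
Aug: 31 days, starts Thu → 5 of Thu, Fri, Sat ✓
Sep: 30 days, starts Sun → 5 of Sun, Mon
Oct: 31 days, starts Tue → 5 of Tue, Wed, Thu
Nov: 30 days, starts Fri → 5 of Fri, Sat ✓
Dec: 31 days, starts Sun → 5 of Sun, Mon, Tue
Months with five Saturdays: Mar, Jun, Aug, Nov.

4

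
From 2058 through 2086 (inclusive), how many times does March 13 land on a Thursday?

Day of week of March 13 in each year:
2058: Wed, 2059: Thu ✓, 2060: Sat, 2061: Sun, 2062: Mon, 2063: Tue, 2064: Thu ✓, 2065: Fri, 2066: Sat, 2067: Sun, 2068: Tue, 2069: Wed, 2070: Thu ✓, 2071: Fri, 2072: Sun, 2073: Mon, 2074: Tue, 2075: Wed, 2076: Fri, 2077: Sat, 2078: Sun, 2079: Mon, 2080: Wed, 2081: Thu ✓, 2082: Fri, 2083: Sat, 2084: Mon, 2085: Tue, 2086: Wed
Thursdays: 2059, 2064, 2070, 2081.

4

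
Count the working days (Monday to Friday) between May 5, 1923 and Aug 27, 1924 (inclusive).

343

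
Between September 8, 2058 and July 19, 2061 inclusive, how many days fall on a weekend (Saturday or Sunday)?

September 8, 2058 is a Sunday.
That's 1046 days from start to end, counting both.
1046 = 7 × 149 + 3, so there are 149 full weeks plus 3 extra days.
Each full week contributes 2 weekend days (Sat, Sun): 149 × 2 = 298.
The 3 extra days are Sunday, Monday, Tuesday — 1 of them qualifies.
Total: 298 + 1 = 299.

299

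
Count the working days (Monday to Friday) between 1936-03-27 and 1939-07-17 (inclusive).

862 weekdays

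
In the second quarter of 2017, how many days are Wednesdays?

13

Apr 1, 2017 is a Saturday.
From Apr 1, 2017 to Jun 30, 2017 is 91 days inclusive.
91 = 7 × 13, so the span is exactly 13 full weeks.
Each full week contributes one Wednesday: 13 so far.
Total: 13.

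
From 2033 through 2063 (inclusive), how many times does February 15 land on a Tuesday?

Day of week of February 15 in each year:
2033: Tue ✓, 2034: Wed, 2035: Thu, 2036: Fri, 2037: Sun, 2038: Mon, 2039: Tue ✓, 2040: Wed, 2041: Fri, 2042: Sat, 2043: Sun, 2044: Mon, 2045: Wed, 2046: Thu, 2047: Fri, 2048: Sat, 2049: Mon, 2050: Tue ✓, 2051: Wed, 2052: Thu, 2053: Sat, 2054: Sun, 2055: Mon, 2056: Tue ✓, 2057: Thu, 2058: Fri, 2059: Sat, 2060: Sun, 2061: Tue ✓, 2062: Wed, 2063: Thu
Tuesdays: 2033, 2039, 2050, 2056, 2061.

5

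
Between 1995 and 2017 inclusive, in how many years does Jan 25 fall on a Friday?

3

Day of week of January 25 in each year:
1995: Wed, 1996: Thu, 1997: Sat, 1998: Sun, 1999: Mon, 2000: Tue, 2001: Thu, 2002: Fri ✓, 2003: Sat, 2004: Sun, 2005: Tue, 2006: Wed, 2007: Thu, 2008: Fri ✓, 2009: Sun, 2010: Mon, 2011: Tue, 2012: Wed, 2013: Fri ✓, 2014: Sat, 2015: Sun, 2016: Mon, 2017: Wed
Fridays: 2002, 2008, 2013.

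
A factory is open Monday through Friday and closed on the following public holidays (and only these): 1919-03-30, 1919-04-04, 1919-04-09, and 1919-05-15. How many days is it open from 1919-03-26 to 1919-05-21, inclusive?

38 business days

1919-03-26 is a Wednesday.
From 1919-03-26 to 1919-05-21 is 57 days inclusive.
57 = 7 × 8 + 1, so there are 8 full weeks plus 1 extra day.
Each full week contributes 5 weekdays (Mon–Fri): 8 × 5 = 40.
The 1 extra day is Wednesday — 1 of them qualifies.
Total: 40 + 1 = 41.
Holidays: 1919-03-30 (Sun); 1919-04-04 (Fri); 1919-04-09 (Wed); 1919-05-15 (Thu).
3 of the 4 holidays fall on weekdays; the rest are weekends and were already excluded.
Business days: 41 − 3 = 38.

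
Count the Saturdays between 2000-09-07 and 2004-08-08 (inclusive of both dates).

2000-09-07 is a Thursday.
From 2000-09-07 to 2004-08-08 is 1432 days inclusive.
1432 = 7 × 204 + 4, so there are 204 full weeks plus 4 extra days.
Each full week contributes one Saturday: 204 so far.
The 4 extra days are Thursday, Friday, Saturday, Sunday — 1 of them qualifies.
Total: 204 + 1 = 205.

205 Saturdays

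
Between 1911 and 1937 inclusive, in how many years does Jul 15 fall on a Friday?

3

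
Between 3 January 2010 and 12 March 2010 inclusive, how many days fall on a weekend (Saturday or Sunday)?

19

3 January 2010 is a Sunday.
The range spans 69 days (inclusive of both endpoints).
69 = 7 × 9 + 6, so there are 9 full weeks plus 6 extra days.
Each full week contributes 2 weekend days (Sat, Sun): 9 × 2 = 18.
The 6 extra days are Sun, Mon, Tue, Wed, Thu, Fri — 1 of them qualifies.
Total: 18 + 1 = 19.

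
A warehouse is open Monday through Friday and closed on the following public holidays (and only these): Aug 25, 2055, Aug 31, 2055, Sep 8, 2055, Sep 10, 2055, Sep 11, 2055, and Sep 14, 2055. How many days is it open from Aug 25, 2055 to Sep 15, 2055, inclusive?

Aug 25, 2055 is a Wednesday.
From Aug 25, 2055 to Sep 15, 2055 is 22 days inclusive.
22 = 7 × 3 + 1, so there are 3 full weeks plus 1 extra day.
Each full week contributes 5 weekdays (Mon–Fri): 3 × 5 = 15.
The 1 extra day is Wednesday — 1 of them qualifies.
Total: 15 + 1 = 16.
Holidays: Aug 25, 2055 (Wed); Aug 31, 2055 (Tue); Sep 8, 2055 (Wed); Sep 10, 2055 (Fri); Sep 11, 2055 (Sat); Sep 14, 2055 (Tue).
5 of the 6 holidays fall on weekdays; the rest are weekends and were already excluded.
Business days: 16 − 5 = 11.

11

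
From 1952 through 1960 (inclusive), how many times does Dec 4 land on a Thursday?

2

Day of week of December 4 in each year:
1952: Thu ✓, 1953: Fri, 1954: Sat, 1955: Sun, 1956: Tue, 1957: Wed, 1958: Thu ✓, 1959: Fri, 1960: Sun
Thursdays: 1952, 1958.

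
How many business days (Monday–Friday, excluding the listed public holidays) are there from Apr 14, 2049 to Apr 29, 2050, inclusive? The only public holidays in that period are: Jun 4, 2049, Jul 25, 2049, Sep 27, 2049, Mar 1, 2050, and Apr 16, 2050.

270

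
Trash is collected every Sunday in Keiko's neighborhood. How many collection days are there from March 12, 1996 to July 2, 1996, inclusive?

March 12, 1996 is a Tuesday.
The range spans 113 days (inclusive of both endpoints).
113 = 7 × 16 + 1, so there are 16 full weeks plus 1 extra day.
Each full week contributes one Sunday: 16 so far.
The 1 extra day is Tue — none qualify.
Total: 16 + 0 = 16.

16 Sundays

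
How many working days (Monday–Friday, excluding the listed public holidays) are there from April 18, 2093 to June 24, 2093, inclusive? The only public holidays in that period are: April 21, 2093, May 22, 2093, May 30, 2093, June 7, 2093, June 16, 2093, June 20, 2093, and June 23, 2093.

April 18, 2093 is a Saturday.
From April 18, 2093 to June 24, 2093 is 68 days inclusive.
68 = 7 × 9 + 5, so there are 9 full weeks plus 5 extra days.
Each full week contributes 5 weekdays (Mon–Fri): 9 × 5 = 45.
The 5 extra days are Saturday, Sunday, Monday, Tuesday, Wednesday — 3 of them qualify.
Total: 45 + 3 = 48.
Holidays: April 21, 2093 (Tue); May 22, 2093 (Fri); May 30, 2093 (Sat); June 7, 2093 (Sun); June 16, 2093 (Tue); June 20, 2093 (Sat); June 23, 2093 (Tue).
4 of the 7 holidays fall on weekdays; the rest are weekends and were already excluded.
Business days: 48 − 4 = 44.

44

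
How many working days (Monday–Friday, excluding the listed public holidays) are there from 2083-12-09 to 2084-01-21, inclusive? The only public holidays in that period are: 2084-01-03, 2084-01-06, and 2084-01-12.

29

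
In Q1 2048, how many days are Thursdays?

13

January 1, 2048 is a Wednesday.
The range spans 91 days (inclusive of both endpoints).
91 = 7 × 13, so the span is exactly 13 full weeks.
Each full week contributes one Thursday: 13 so far.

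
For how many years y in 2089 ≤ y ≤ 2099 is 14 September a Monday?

Day of week of September 14 in each year:
2089: Wed, 2090: Thu, 2091: Fri, 2092: Sun, 2093: Mon ✓, 2094: Tue, 2095: Wed, 2096: Fri, 2097: Sat, 2098: Sun, 2099: Mon ✓
Mondays: 2093, 2099.

2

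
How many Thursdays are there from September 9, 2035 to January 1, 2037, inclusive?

September 9, 2035 is a Sunday.
That's 481 days from start to end, counting both.
481 = 7 × 68 + 5, so there are 68 full weeks plus 5 extra days.
Each full week contributes one Thursday: 68 so far.
The 5 extra days are Sun, Mon, Tue, Wed, Thu — 1 of them qualifies.
Total: 68 + 1 = 69.

69 Thursdays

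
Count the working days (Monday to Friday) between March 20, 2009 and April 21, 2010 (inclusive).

284

March 20, 2009 is a Friday.
From March 20, 2009 to April 21, 2010 is 398 days inclusive.
398 = 7 × 56 + 6, so there are 56 full weeks plus 6 extra days.
Each full week contributes 5 weekdays (Mon–Fri): 56 × 5 = 280.
The 6 extra days are Friday, Saturday, Sunday, Monday, Tuesday, Wednesday — 4 of them qualify.
Total: 280 + 4 = 284.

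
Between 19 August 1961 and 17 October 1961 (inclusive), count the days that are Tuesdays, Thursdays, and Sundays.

19 August 1961 is a Saturday.
That's 60 days from start to end, counting both.
60 = 7 × 8 + 4, so there are 8 full weeks plus 4 extra days.
Each full week contributes 3 days from the set (Tue, Thu, Sun): 8 × 3 = 24.
The 4 extra days are Saturday, Sunday, Monday, Tuesday — 2 of them qualify.
Total: 24 + 2 = 26.

26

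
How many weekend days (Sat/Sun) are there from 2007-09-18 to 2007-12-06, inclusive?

2007-09-18 is a Tuesday.
The range spans 80 days (inclusive of both endpoints).
80 = 7 × 11 + 3, so there are 11 full weeks plus 3 extra days.
Each full week contributes 2 weekend days (Sat, Sun): 11 × 2 = 22.
The 3 extra days are Tue, Wed, Thu — none qualify.
Total: 22 + 0 = 22.

22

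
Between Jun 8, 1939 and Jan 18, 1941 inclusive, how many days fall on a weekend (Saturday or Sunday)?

169

Jun 8, 1939 is a Thursday.
That's 591 days from start to end, counting both.
591 = 7 × 84 + 3, so there are 84 full weeks plus 3 extra days.
Each full week contributes 2 weekend days (Sat, Sun): 84 × 2 = 168.
The 3 extra days are Thursday, Friday, Saturday — 1 of them qualifies.
Total: 168 + 1 = 169.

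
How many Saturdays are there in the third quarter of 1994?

1994-07-01 is a Friday.
That's 92 days from start to end, counting both.
92 = 7 × 13 + 1, so there are 13 full weeks plus 1 extra day.
Each full week contributes one Saturday: 13 so far.
The 1 extra day is Friday — none qualify.
Total: 13 + 0 = 13.

13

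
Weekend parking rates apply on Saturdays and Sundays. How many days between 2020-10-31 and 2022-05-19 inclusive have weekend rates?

2020-10-31 is a Saturday.
The range spans 566 days (inclusive of both endpoints).
566 = 7 × 80 + 6, so there are 80 full weeks plus 6 extra days.
Each full week contributes 2 weekend days (Sat, Sun): 80 × 2 = 160.
The 6 extra days are Saturday, Sunday, Monday, Tuesday, Wednesday, Thursday — 2 of them qualify.
Total: 160 + 2 = 162.

162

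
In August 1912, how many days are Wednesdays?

1912-08-01 is a Thursday.
The range spans 31 days (inclusive of both endpoints).
31 = 7 × 4 + 3, so there are 4 full weeks plus 3 extra days.
Each full week contributes one Wednesday: 4 so far.
The 3 extra days are Thursday, Friday, Saturday — none qualify.
Total: 4 + 0 = 4.

4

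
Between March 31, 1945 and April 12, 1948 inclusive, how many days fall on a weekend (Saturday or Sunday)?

March 31, 1945 is a Saturday.
That's 1109 days from start to end, counting both.
1109 = 7 × 158 + 3, so there are 158 full weeks plus 3 extra days.
Each full week contributes 2 weekend days (Sat, Sun): 158 × 2 = 316.
The 3 extra days are Sat, Sun, Mon — 2 of them qualify.
Total: 316 + 2 = 318.

318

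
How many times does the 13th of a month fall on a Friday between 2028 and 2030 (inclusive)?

5

Friday-the-13ths by year:
2028: Oct
2029: Apr, Jul
2030: Sep, Dec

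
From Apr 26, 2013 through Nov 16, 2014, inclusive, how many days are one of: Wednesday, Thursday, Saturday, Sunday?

326

Apr 26, 2013 is a Friday.
That's 570 days from start to end, counting both.
570 = 7 × 81 + 3, so there are 81 full weeks plus 3 extra days.
Each full week contributes 4 days from the set (Wed, Thu, Sat, Sun): 81 × 4 = 324.
The 3 extra days are Friday, Saturday, Sunday — 2 of them qualify.
Total: 324 + 2 = 326.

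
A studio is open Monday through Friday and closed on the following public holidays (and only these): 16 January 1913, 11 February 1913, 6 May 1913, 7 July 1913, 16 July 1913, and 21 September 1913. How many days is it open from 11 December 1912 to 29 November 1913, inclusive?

11 December 1912 is a Wednesday.
From 11 December 1912 to 29 November 1913 is 354 days inclusive.
354 = 7 × 50 + 4, so there are 50 full weeks plus 4 extra days.
Each full week contributes 5 weekdays (Mon–Fri): 50 × 5 = 250.
The 4 extra days are Wednesday, Thursday, Friday, Saturday — 3 of them qualify.
Total: 250 + 3 = 253.
Holidays: 16 January 1913 (Thu); 11 February 1913 (Tue); 6 May 1913 (Tue); 7 July 1913 (Mon); 16 July 1913 (Wed); 21 September 1913 (Sun).
5 of the 6 holidays fall on weekdays; the rest are weekends and were already excluded.
Business days: 253 − 5 = 248.

248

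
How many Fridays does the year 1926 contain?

53

January 1, 1926 is a Friday.
That's 365 days from start to end, counting both.
365 = 7 × 52 + 1, so there are 52 full weeks plus 1 extra day.
Each full week contributes one Friday: 52 so far.
The 1 extra day is Friday — 1 of them qualifies.
Total: 52 + 1 = 53.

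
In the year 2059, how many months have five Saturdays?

A month has five Saturdays exactly when Saturday falls within its first (length − 28) days.
Jan: 31 days, starts Wed → 5 of Wed, Thu, Fri
Feb: 28 days, starts Sat → 5 of (none)
Mar: 31 days, starts Sat → 5 of Sat, Sun, Mon ✓
Apr: 30 days, starts Tue → 5 of Tue, Wed
May: 31 days, starts Thu → 5 of Thu, Fri, Sat ✓
Jun: 30 days, starts Sun → 5 of Sun, Mon
Jul: 31 days, starts Tue → 5 of Tue, Wed, Thu
Aug: 31 days, starts Fri → 5 of Fri, Sat, Sun ✓
Sep: 30 days, starts Mon → 5 of Mon, Tue
Oct: 31 days, starts Wed → 5 of Wed, Thu, Fri
Nov: 30 days, starts Sat → 5 of Sat, Sun ✓
Dec: 31 days, starts Mon → 5 of Mon, Tue, Wed
Months with five Saturdays: Mar, May, Aug, Nov.

4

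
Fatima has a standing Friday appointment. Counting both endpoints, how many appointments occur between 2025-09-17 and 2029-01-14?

2025-09-17 is a Wednesday.
The range spans 1216 days (inclusive of both endpoints).
1216 = 7 × 173 + 5, so there are 173 full weeks plus 5 extra days.
Each full week contributes one Friday: 173 so far.
The 5 extra days are Wed, Thu, Fri, Sat, Sun — 1 of them qualifies.
Total: 173 + 1 = 174.

174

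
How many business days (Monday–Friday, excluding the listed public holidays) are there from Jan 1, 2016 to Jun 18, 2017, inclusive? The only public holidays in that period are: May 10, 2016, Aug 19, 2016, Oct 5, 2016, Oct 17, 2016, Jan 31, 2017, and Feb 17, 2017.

Jan 1, 2016 is a Friday.
The range spans 535 days (inclusive of both endpoints).
535 = 7 × 76 + 3, so there are 76 full weeks plus 3 extra days.
Each full week contributes 5 weekdays (Mon–Fri): 76 × 5 = 380.
The 3 extra days are Fri, Sat, Sun — 1 of them qualifies.
Total: 380 + 1 = 381.
Holidays: May 10, 2016 (Tue); Aug 19, 2016 (Fri); Oct 5, 2016 (Wed); Oct 17, 2016 (Mon); Jan 31, 2017 (Tue); Feb 17, 2017 (Fri).
All 6 holidays fall on weekdays, so subtract 6.
Business days: 381 − 6 = 375.

375 business days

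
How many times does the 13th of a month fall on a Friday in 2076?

The 13th falls on a Friday when the month's 13th has weekday Fri.
Jan 13 is Mon; Feb 13 is Thu; Mar 13 is Fri ✓; Apr 13 is Mon; May 13 is Wed; Jun 13 is Sat; Jul 13 is Mon; Aug 13 is Thu; Sep 13 is Sun; Oct 13 is Tue; Nov 13 is Fri ✓; Dec 13 is Sun.
Friday the 13ths: Mar, Nov.

2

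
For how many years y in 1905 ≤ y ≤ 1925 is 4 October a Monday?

3

Day of week of October 4 in each year:
1905: Wed, 1906: Thu, 1907: Fri, 1908: Sun, 1909: Mon ✓, 1910: Tue, 1911: Wed, 1912: Fri, 1913: Sat, 1914: Sun, 1915: Mon ✓, 1916: Wed, 1917: Thu, 1918: Fri, 1919: Sat, 1920: Mon ✓, 1921: Tue, 1922: Wed, 1923: Thu, 1924: Sat, 1925: Sun
Mondays: 1909, 1915, 1920.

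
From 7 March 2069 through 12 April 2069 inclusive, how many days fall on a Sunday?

5

7 March 2069 is a Thursday.
From 7 March 2069 to 12 April 2069 is 37 days inclusive.
37 = 7 × 5 + 2, so there are 5 full weeks plus 2 extra days.
Each full week contributes one Sunday: 5 so far.
The 2 extra days are Thu, Fri — none qualify.
Total: 5 + 0 = 5.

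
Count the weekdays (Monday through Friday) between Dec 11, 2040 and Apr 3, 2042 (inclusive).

343 weekdays

Dec 11, 2040 is a Tuesday.
The range spans 479 days (inclusive of both endpoints).
479 = 7 × 68 + 3, so there are 68 full weeks plus 3 extra days.
Each full week contributes 5 weekdays (Mon–Fri): 68 × 5 = 340.
The 3 extra days are Tue, Wed, Thu — 3 of them qualify.
Total: 340 + 3 = 343.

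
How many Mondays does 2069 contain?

2069-01-01 is a Tuesday.
That's 365 days from start to end, counting both.
365 = 7 × 52 + 1, so there are 52 full weeks plus 1 extra day.
Each full week contributes one Monday: 52 so far.
The 1 extra day is Tue — none qualify.
Total: 52 + 0 = 52.

52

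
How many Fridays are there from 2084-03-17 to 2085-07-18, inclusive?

2084-03-17 is a Friday.
The range spans 489 days (inclusive of both endpoints).
489 = 7 × 69 + 6, so there are 69 full weeks plus 6 extra days.
Each full week contributes one Friday: 69 so far.
The 6 extra days are Friday, Saturday, Sunday, Monday, Tuesday, Wednesday — 1 of them qualifies.
Total: 69 + 1 = 70.

70 Fridays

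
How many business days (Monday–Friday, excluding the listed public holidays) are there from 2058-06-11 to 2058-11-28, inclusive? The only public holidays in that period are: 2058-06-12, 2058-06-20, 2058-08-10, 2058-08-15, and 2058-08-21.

2058-06-11 is a Tuesday.
The range spans 171 days (inclusive of both endpoints).
171 = 7 × 24 + 3, so there are 24 full weeks plus 3 extra days.
Each full week contributes 5 weekdays (Mon–Fri): 24 × 5 = 120.
The 3 extra days are Tuesday, Wednesday, Thursday — 3 of them qualify.
Total: 120 + 3 = 123.
Holidays: 2058-06-12 (Wed); 2058-06-20 (Thu); 2058-08-10 (Sat); 2058-08-15 (Thu); 2058-08-21 (Wed).
4 of the 5 holidays fall on weekdays; the rest are weekends and were already excluded.
Business days: 123 − 4 = 119.

119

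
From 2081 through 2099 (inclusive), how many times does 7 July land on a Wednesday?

Day of week of July 7 in each year:
2081: Mon, 2082: Tue, 2083: Wed ✓, 2084: Fri, 2085: Sat, 2086: Sun, 2087: Mon, 2088: Wed ✓, 2089: Thu, 2090: Fri, 2091: Sat, 2092: Mon, 2093: Tue, 2094: Wed ✓, 2095: Thu, 2096: Sat, 2097: Sun, 2098: Mon, 2099: Tue
Wednesdays: 2083, 2088, 2094.

3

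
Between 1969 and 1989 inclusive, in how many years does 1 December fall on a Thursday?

Day of week of December 1 in each year:
1969: Mon, 1970: Tue, 1971: Wed, 1972: Fri, 1973: Sat, 1974: Sun, 1975: Mon, 1976: Wed, 1977: Thu ✓, 1978: Fri, 1979: Sat, 1980: Mon, 1981: Tue, 1982: Wed, 1983: Thu ✓, 1984: Sat, 1985: Sun, 1986: Mon, 1987: Tue, 1988: Thu ✓, 1989: Fri
Thursdays: 1977, 1983, 1988.

3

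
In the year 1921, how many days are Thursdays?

1921-01-01 is a Saturday.
From 1921-01-01 to 1921-12-31 is 365 days inclusive.
365 = 7 × 52 + 1, so there are 52 full weeks plus 1 extra day.
Each full week contributes one Thursday: 52 so far.
The 1 extra day is Saturday — none qualify.
Total: 52 + 0 = 52.

52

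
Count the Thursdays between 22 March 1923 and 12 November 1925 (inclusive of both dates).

22 March 1923 is a Thursday.
That's 967 days from start to end, counting both.
967 = 7 × 138 + 1, so there are 138 full weeks plus 1 extra day.
Each full week contributes one Thursday: 138 so far.
The 1 extra day is Thu — 1 of them qualifies.
Total: 138 + 1 = 139.

139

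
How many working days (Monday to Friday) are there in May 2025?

22

May 1, 2025 is a Thursday.
The range spans 31 days (inclusive of both endpoints).
31 = 7 × 4 + 3, so there are 4 full weeks plus 3 extra days.
Each full week contributes 5 weekdays (Mon–Fri): 4 × 5 = 20.
The 3 extra days are Thursday, Friday, Saturday — 2 of them qualify.
Total: 20 + 2 = 22.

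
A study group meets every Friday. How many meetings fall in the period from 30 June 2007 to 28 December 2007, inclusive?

26

30 June 2007 is a Saturday.
That's 182 days from start to end, counting both.
182 = 7 × 26, so the span is exactly 26 full weeks.
Each full week contributes one Friday: 26 so far.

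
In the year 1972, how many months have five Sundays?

5

A month has five Sundays exactly when Sunday falls within its first (length − 28) days.
Jan: 31 days, starts Sat → 5 of Sat, Sun, Mon ✓
Feb: 29 days, starts Tue → 5 of Tue
Mar: 31 days, starts Wed → 5 of Wed, Thu, Fri
Apr: 30 days, starts Sat → 5 of Sat, Sun ✓
May: 31 days, starts Mon → 5 of Mon, Tue, Wed
Jun: 30 days, starts Thu → 5 of Thu, Fri
Jul: 31 days, starts Sat → 5 of Sat, Sun, Mon ✓
Aug: 31 days, starts Tue → 5 of Tue, Wed, Thu
Sep: 30 days, starts Fri → 5 of Fri, Sat
Oct: 31 days, starts Sun → 5 of Sun, Mon, Tue ✓
Nov: 30 days, starts Wed → 5 of Wed, Thu
Dec: 31 days, starts Fri → 5 of Fri, Sat, Sun ✓
Months with five Sundays: Jan, Apr, Jul, Oct, Dec.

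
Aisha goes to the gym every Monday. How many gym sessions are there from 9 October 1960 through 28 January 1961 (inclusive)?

9 October 1960 is a Sunday.
The range spans 112 days (inclusive of both endpoints).
112 = 7 × 16, so the span is exactly 16 full weeks.
Each full week contributes one Monday: 16 so far.
Total: 16.

16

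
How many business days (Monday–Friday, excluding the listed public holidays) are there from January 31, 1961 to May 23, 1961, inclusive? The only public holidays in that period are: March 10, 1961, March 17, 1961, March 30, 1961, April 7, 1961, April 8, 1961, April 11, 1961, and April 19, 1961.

75 business days

January 31, 1961 is a Tuesday.
From January 31, 1961 to May 23, 1961 is 113 days inclusive.
113 = 7 × 16 + 1, so there are 16 full weeks plus 1 extra day.
Each full week contributes 5 weekdays (Mon–Fri): 16 × 5 = 80.
The 1 extra day is Tue — 1 of them qualifies.
Total: 80 + 1 = 81.
Holidays: March 10, 1961 (Fri); March 17, 1961 (Fri); March 30, 1961 (Thu); April 7, 1961 (Fri); April 8, 1961 (Sat); April 11, 1961 (Tue); April 19, 1961 (Wed).
6 of the 7 holidays fall on weekdays; the rest are weekends and were already excluded.
Business days: 81 − 6 = 75.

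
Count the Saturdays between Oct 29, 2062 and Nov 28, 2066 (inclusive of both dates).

Oct 29, 2062 is a Sunday.
That's 1492 days from start to end, counting both.
1492 = 7 × 213 + 1, so there are 213 full weeks plus 1 extra day.
Each full week contributes one Saturday: 213 so far.
The 1 extra day is Sun — none qualify.
Total: 213 + 0 = 213.

213 Saturdays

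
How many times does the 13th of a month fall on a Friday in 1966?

The 13th falls on a Friday when the month's 13th has weekday Fri.
Jan 13 is Thu; Feb 13 is Sun; Mar 13 is Sun; Apr 13 is Wed; May 13 is Fri ✓; Jun 13 is Mon; Jul 13 is Wed; Aug 13 is Sat; Sep 13 is Tue; Oct 13 is Thu; Nov 13 is Sun; Dec 13 is Tue.
Friday the 13ths: May.

1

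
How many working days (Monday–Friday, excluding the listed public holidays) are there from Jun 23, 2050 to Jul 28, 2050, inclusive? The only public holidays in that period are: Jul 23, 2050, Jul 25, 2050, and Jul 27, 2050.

24

Jun 23, 2050 is a Thursday.
The range spans 36 days (inclusive of both endpoints).
36 = 7 × 5 + 1, so there are 5 full weeks plus 1 extra day.
Each full week contributes 5 weekdays (Mon–Fri): 5 × 5 = 25.
The 1 extra day is Thu — 1 of them qualifies.
Total: 25 + 1 = 26.
Holidays: Jul 23, 2050 (Sat); Jul 25, 2050 (Mon); Jul 27, 2050 (Wed).
2 of the 3 holidays fall on weekdays; the rest are weekends and were already excluded.
Business days: 26 − 2 = 24.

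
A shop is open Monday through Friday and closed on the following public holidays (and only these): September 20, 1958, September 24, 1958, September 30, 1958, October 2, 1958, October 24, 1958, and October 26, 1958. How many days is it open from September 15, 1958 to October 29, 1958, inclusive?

29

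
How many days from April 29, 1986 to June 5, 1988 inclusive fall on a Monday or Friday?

219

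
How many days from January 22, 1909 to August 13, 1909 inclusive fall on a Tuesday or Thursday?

January 22, 1909 is a Friday.
From January 22, 1909 to August 13, 1909 is 204 days inclusive.
204 = 7 × 29 + 1, so there are 29 full weeks plus 1 extra day.
Each full week contributes 2 days from the set (Tue, Thu): 29 × 2 = 58.
The 1 extra day is Friday — none qualify.
Total: 58 + 0 = 58.

58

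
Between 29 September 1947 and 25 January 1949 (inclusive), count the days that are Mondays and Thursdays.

139

29 September 1947 is a Monday.
The range spans 485 days (inclusive of both endpoints).
485 = 7 × 69 + 2, so there are 69 full weeks plus 2 extra days.
Each full week contributes 2 days from the set (Mon, Thu): 69 × 2 = 138.
The 2 extra days are Mon, Tue — 1 of them qualifies.
Total: 138 + 1 = 139.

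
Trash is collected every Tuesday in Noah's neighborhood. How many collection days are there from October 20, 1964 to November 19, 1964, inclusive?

October 20, 1964 is a Tuesday.
That's 31 days from start to end, counting both.
31 = 7 × 4 + 3, so there are 4 full weeks plus 3 extra days.
Each full week contributes one Tuesday: 4 so far.
The 3 extra days are Tue, Wed, Thu — 1 of them qualifies.
Total: 4 + 1 = 5.

5 Tuesdays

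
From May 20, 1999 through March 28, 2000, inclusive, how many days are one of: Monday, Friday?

90

May 20, 1999 is a Thursday.
From May 20, 1999 to March 28, 2000 is 314 days inclusive.
314 = 7 × 44 + 6, so there are 44 full weeks plus 6 extra days.
Each full week contributes 2 days from the set (Mon, Fri): 44 × 2 = 88.
The 6 extra days are Thu, Fri, Sat, Sun, Mon, Tue — 2 of them qualify.
Total: 88 + 2 = 90.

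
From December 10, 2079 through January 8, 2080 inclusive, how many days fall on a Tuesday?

December 10, 2079 is a Sunday.
That's 30 days from start to end, counting both.
30 = 7 × 4 + 2, so there are 4 full weeks plus 2 extra days.
Each full week contributes one Tuesday: 4 so far.
The 2 extra days are Sunday, Monday — none qualify.
Total: 4 + 0 = 4.

4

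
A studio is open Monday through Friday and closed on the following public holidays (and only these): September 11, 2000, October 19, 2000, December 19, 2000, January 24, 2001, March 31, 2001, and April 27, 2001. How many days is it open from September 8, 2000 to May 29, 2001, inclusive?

183

September 8, 2000 is a Friday.
That's 264 days from start to end, counting both.
264 = 7 × 37 + 5, so there are 37 full weeks plus 5 extra days.
Each full week contributes 5 weekdays (Mon–Fri): 37 × 5 = 185.
The 5 extra days are Friday, Saturday, Sunday, Monday, Tuesday — 3 of them qualify.
Total: 185 + 3 = 188.
Holidays: September 11, 2000 (Mon); October 19, 2000 (Thu); December 19, 2000 (Tue); January 24, 2001 (Wed); March 31, 2001 (Sat); April 27, 2001 (Fri).
5 of the 6 holidays fall on weekdays; the rest are weekends and were already excluded.
Business days: 188 − 5 = 183.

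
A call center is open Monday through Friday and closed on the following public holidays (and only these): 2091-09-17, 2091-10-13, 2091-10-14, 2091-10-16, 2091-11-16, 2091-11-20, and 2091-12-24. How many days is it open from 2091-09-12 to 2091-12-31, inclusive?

74

2091-09-12 is a Wednesday.
That's 111 days from start to end, counting both.
111 = 7 × 15 + 6, so there are 15 full weeks plus 6 extra days.
Each full week contributes 5 weekdays (Mon–Fri): 15 × 5 = 75.
The 6 extra days are Wednesday, Thursday, Friday, Saturday, Sunday, Monday — 4 of them qualify.
Total: 75 + 4 = 79.
Holidays: 2091-09-17 (Mon); 2091-10-13 (Sat); 2091-10-14 (Sun); 2091-10-16 (Tue); 2091-11-16 (Fri); 2091-11-20 (Tue); 2091-12-24 (Mon).
5 of the 7 holidays fall on weekdays; the rest are weekends and were already excluded.
Business days: 79 − 5 = 74.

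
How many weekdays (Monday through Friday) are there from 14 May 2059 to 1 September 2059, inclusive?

14 May 2059 is a Wednesday.
That's 111 days from start to end, counting both.
111 = 7 × 15 + 6, so there are 15 full weeks plus 6 extra days.
Each full week contributes 5 weekdays (Mon–Fri): 15 × 5 = 75.
The 6 extra days are Wednesday, Thursday, Friday, Saturday, Sunday, Monday — 4 of them qualify.
Total: 75 + 4 = 79.

79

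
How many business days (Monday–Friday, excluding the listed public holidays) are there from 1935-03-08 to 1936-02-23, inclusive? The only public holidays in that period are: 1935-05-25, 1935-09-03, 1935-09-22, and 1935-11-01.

249

1935-03-08 is a Friday.
From 1935-03-08 to 1936-02-23 is 353 days inclusive.
353 = 7 × 50 + 3, so there are 50 full weeks plus 3 extra days.
Each full week contributes 5 weekdays (Mon–Fri): 50 × 5 = 250.
The 3 extra days are Friday, Saturday, Sunday — 1 of them qualifies.
Total: 250 + 1 = 251.
Holidays: 1935-05-25 (Sat); 1935-09-03 (Tue); 1935-09-22 (Sun); 1935-11-01 (Fri).
2 of the 4 holidays fall on weekdays; the rest are weekends and were already excluded.
Business days: 251 − 2 = 249.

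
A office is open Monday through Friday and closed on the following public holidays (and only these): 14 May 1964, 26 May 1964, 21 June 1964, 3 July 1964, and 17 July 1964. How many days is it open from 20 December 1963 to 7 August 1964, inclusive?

162

20 December 1963 is a Friday.
That's 232 days from start to end, counting both.
232 = 7 × 33 + 1, so there are 33 full weeks plus 1 extra day.
Each full week contributes 5 weekdays (Mon–Fri): 33 × 5 = 165.
The 1 extra day is Friday — 1 of them qualifies.
Total: 165 + 1 = 166.
Holidays: 14 May 1964 (Thu); 26 May 1964 (Tue); 21 June 1964 (Sun); 3 July 1964 (Fri); 17 July 1964 (Fri).
4 of the 5 holidays fall on weekdays; the rest are weekends and were already excluded.
Business days: 166 − 4 = 162.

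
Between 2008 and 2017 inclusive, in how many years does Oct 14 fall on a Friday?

2

Day of week of October 14 in each year:
2008: Tue, 2009: Wed, 2010: Thu, 2011: Fri ✓, 2012: Sun, 2013: Mon, 2014: Tue, 2015: Wed, 2016: Fri ✓, 2017: Sat
Fridays: 2011, 2016.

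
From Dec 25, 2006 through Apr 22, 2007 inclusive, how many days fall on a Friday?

17

Dec 25, 2006 is a Monday.
The range spans 119 days (inclusive of both endpoints).
119 = 7 × 17, so the span is exactly 17 full weeks.
Each full week contributes one Friday: 17 so far.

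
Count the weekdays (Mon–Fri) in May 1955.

22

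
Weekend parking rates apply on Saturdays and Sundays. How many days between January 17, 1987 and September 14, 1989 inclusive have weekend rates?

January 17, 1987 is a Saturday.
That's 972 days from start to end, counting both.
972 = 7 × 138 + 6, so there are 138 full weeks plus 6 extra days.
Each full week contributes 2 weekend days (Sat, Sun): 138 × 2 = 276.
The 6 extra days are Sat, Sun, Mon, Tue, Wed, Thu — 2 of them qualify.
Total: 276 + 2 = 278.

278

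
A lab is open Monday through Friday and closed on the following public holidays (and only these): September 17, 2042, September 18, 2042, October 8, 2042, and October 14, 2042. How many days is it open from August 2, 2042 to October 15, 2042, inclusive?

49

August 2, 2042 is a Saturday.
From August 2, 2042 to October 15, 2042 is 75 days inclusive.
75 = 7 × 10 + 5, so there are 10 full weeks plus 5 extra days.
Each full week contributes 5 weekdays (Mon–Fri): 10 × 5 = 50.
The 5 extra days are Sat, Sun, Mon, Tue, Wed — 3 of them qualify.
Total: 50 + 3 = 53.
Holidays: September 17, 2042 (Wed); September 18, 2042 (Thu); October 8, 2042 (Wed); October 14, 2042 (Tue).
All 4 holidays fall on weekdays, so subtract 4.
Business days: 53 − 4 = 49.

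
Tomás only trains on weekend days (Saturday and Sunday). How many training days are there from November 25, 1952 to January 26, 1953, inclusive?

November 25, 1952 is a Tuesday.
The range spans 63 days (inclusive of both endpoints).
63 = 7 × 9, so the span is exactly 9 full weeks.
Each full week contributes 2 weekend days (Sat, Sun): 9 × 2 = 18.

18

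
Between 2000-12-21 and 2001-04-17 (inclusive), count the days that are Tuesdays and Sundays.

2000-12-21 is a Thursday.
From 2000-12-21 to 2001-04-17 is 118 days inclusive.
118 = 7 × 16 + 6, so there are 16 full weeks plus 6 extra days.
Each full week contributes 2 days from the set (Tue, Sun): 16 × 2 = 32.
The 6 extra days are Thursday, Friday, Saturday, Sunday, Monday, Tuesday — 2 of them qualify.
Total: 32 + 2 = 34.

34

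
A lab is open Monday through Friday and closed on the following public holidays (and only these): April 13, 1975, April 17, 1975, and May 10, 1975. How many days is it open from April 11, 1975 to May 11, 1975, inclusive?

20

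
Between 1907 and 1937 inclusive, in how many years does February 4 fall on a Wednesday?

Day of week of February 4 in each year:
1907: Mon, 1908: Tue, 1909: Thu, 1910: Fri, 1911: Sat, 1912: Sun, 1913: Tue, 1914: Wed ✓, 1915: Thu, 1916: Fri, 1917: Sun, 1918: Mon, 1919: Tue, 1920: Wed ✓, 1921: Fri, 1922: Sat, 1923: Sun, 1924: Mon, 1925: Wed ✓, 1926: Thu, 1927: Fri, 1928: Sat, 1929: Mon, 1930: Tue, 1931: Wed ✓, 1932: Thu, 1933: Sat, 1934: Sun, 1935: Mon, 1936: Tue, 1937: Thu
Wednesdays: 1914, 1920, 1925, 1931.

4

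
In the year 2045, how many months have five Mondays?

A month has five Mondays exactly when Monday falls within its first (length − 28) days.
Jan: 31 days, starts Sun → 5 of Sun, Mon, Tue ✓
Feb: 28 days, starts Wed → 5 of (none)
Mar: 31 days, starts Wed → 5 of Wed, Thu, Fri
Apr: 30 days, starts Sat → 5 of Sat, Sun
May: 31 days, starts Mon → 5 of Mon, Tue, Wed ✓
Jun: 30 days, starts Thu → 5 of Thu, Fri
Jul: 31 days, starts Sat → 5 of Sat, Sun, Mon ✓
Aug: 31 days, starts Tue → 5 of Tue, Wed, Thu
Sep: 30 days, starts Fri → 5 of Fri, Sat
Oct: 31 days, starts Sun → 5 of Sun, Mon, Tue ✓
Nov: 30 days, starts Wed → 5 of Wed, Thu
Dec: 31 days, starts Fri → 5 of Fri, Sat, Sun
Months with five Mondays: Jan, May, Jul, Oct.

4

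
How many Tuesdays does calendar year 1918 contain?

53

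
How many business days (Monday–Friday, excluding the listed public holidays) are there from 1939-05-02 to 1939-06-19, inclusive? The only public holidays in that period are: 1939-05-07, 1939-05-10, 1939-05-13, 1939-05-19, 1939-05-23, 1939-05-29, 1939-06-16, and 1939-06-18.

30

1939-05-02 is a Tuesday.
From 1939-05-02 to 1939-06-19 is 49 days inclusive.
49 = 7 × 7, so the span is exactly 7 full weeks.
Each full week contributes 5 weekdays (Mon–Fri): 7 × 5 = 35.
Total: 35.
Holidays: 1939-05-07 (Sun); 1939-05-10 (Wed); 1939-05-13 (Sat); 1939-05-19 (Fri); 1939-05-23 (Tue); 1939-05-29 (Mon); 1939-06-16 (Fri); 1939-06-18 (Sun).
5 of the 8 holidays fall on weekdays; the rest are weekends and were already excluded.
Business days: 35 − 5 = 30.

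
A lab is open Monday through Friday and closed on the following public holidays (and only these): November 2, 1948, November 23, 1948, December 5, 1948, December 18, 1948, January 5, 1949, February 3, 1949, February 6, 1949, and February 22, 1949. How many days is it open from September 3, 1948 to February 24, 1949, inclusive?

120

September 3, 1948 is a Friday.
From September 3, 1948 to February 24, 1949 is 175 days inclusive.
175 = 7 × 25, so the span is exactly 25 full weeks.
Each full week contributes 5 weekdays (Mon–Fri): 25 × 5 = 125.
Holidays: November 2, 1948 (Tue); November 23, 1948 (Tue); December 5, 1948 (Sun); December 18, 1948 (Sat); January 5, 1949 (Wed); February 3, 1949 (Thu); February 6, 1949 (Sun); February 22, 1949 (Tue).
5 of the 8 holidays fall on weekdays; the rest are weekends and were already excluded.
Business days: 125 − 5 = 120.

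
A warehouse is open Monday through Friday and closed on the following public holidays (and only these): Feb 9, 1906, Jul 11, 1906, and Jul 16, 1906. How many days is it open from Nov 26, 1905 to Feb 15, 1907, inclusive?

317 business days

Nov 26, 1905 is a Sunday.
That's 447 days from start to end, counting both.
447 = 7 × 63 + 6, so there are 63 full weeks plus 6 extra days.
Each full week contributes 5 weekdays (Mon–Fri): 63 × 5 = 315.
The 6 extra days are Sun, Mon, Tue, Wed, Thu, Fri — 5 of them qualify.
Total: 315 + 5 = 320.
Holidays: Feb 9, 1906 (Fri); Jul 11, 1906 (Wed); Jul 16, 1906 (Mon).
All 3 holidays fall on weekdays, so subtract 3.
Business days: 320 − 3 = 317.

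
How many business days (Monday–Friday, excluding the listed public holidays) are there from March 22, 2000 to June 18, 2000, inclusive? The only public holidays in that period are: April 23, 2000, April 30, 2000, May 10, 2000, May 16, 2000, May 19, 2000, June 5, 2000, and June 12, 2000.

58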